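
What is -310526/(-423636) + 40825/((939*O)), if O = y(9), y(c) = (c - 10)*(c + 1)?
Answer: -39941946/11049839 ≈ -3.6147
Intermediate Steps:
y(c) = (1 + c)*(-10 + c) (y(c) = (-10 + c)*(1 + c) = (1 + c)*(-10 + c))
O = -10 (O = -10 + 9**2 - 9*9 = -10 + 81 - 81 = -10)
-310526/(-423636) + 40825/((939*O)) = -310526/(-423636) + 40825/((939*(-10))) = -310526*(-1/423636) + 40825/(-9390) = 155263/211818 + 40825*(-1/9390) = 155263/211818 - 8165/1878 = -39941946/11049839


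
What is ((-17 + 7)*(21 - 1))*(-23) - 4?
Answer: 4596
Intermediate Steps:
((-17 + 7)*(21 - 1))*(-23) - 4 = -10*20*(-23) - 4 = -200*(-23) - 4 = 4600 - 4 = 4596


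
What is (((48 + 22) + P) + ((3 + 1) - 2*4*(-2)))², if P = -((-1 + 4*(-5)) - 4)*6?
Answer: 57600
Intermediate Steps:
P = 150 (P = -((-1 - 20) - 4)*6 = -(-21 - 4)*6 = -(-25)*6 = -1*(-150) = 150)
(((48 + 22) + P) + ((3 + 1) - 2*4*(-2)))² = (((48 + 22) + 150) + ((3 + 1) - 2*4*(-2)))² = ((70 + 150) + (4 - 8*(-2)))² = (220 + (4 + 16))² = (220 + 20)² = 240² = 57600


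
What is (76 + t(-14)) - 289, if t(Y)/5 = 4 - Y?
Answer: -123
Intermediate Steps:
t(Y) = 20 - 5*Y (t(Y) = 5*(4 - Y) = 20 - 5*Y)
(76 + t(-14)) - 289 = (76 + (20 - 5*(-14))) - 289 = (76 + (20 + 70)) - 289 = (76 + 90) - 289 = 166 - 289 = -123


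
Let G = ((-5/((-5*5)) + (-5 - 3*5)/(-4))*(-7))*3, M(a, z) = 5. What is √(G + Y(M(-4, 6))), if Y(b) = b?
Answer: I*√2605/5 ≈ 10.208*I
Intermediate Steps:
G = -546/5 (G = ((-5/(-25) + (-5 - 15)*(-¼))*(-7))*3 = ((-5*(-1/25) - 20*(-¼))*(-7))*3 = ((⅕ + 5)*(-7))*3 = ((26/5)*(-7))*3 = -182/5*3 = -546/5 ≈ -109.20)
√(G + Y(M(-4, 6))) = √(-546/5 + 5) = √(-521/5) = I*√2605/5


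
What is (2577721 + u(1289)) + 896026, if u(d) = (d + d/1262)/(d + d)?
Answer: 8767738691/2524 ≈ 3.4737e+6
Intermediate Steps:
u(d) = 1263/2524 (u(d) = (d + d*(1/1262))/((2*d)) = (d + d/1262)*(1/(2*d)) = (1263*d/1262)*(1/(2*d)) = 1263/2524)
(2577721 + u(1289)) + 896026 = (2577721 + 1263/2524) + 896026 = 6506169067/2524 + 896026 = 8767738691/2524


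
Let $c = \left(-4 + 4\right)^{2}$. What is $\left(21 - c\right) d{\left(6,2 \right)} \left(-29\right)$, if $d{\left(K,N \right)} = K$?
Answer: $-3654$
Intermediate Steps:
$c = 0$ ($c = 0^{2} = 0$)
$\left(21 - c\right) d{\left(6,2 \right)} \left(-29\right) = \left(21 - 0\right) 6 \left(-29\right) = \left(21 + 0\right) 6 \left(-29\right) = 21 \cdot 6 \left(-29\right) = 126 \left(-29\right) = -3654$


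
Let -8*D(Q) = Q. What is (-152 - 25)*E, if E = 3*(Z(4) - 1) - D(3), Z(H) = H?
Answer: -13275/8 ≈ -1659.4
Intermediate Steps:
D(Q) = -Q/8
E = 75/8 (E = 3*(4 - 1) - (-1)*3/8 = 3*3 - 1*(-3/8) = 9 + 3/8 = 75/8 ≈ 9.3750)
(-152 - 25)*E = (-152 - 25)*(75/8) = -177*75/8 = -13275/8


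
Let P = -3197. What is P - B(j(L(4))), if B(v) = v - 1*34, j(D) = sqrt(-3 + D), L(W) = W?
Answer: -3164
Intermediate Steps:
B(v) = -34 + v (B(v) = v - 34 = -34 + v)
P - B(j(L(4))) = -3197 - (-34 + sqrt(-3 + 4)) = -3197 - (-34 + sqrt(1)) = -3197 - (-34 + 1) = -3197 - 1*(-33) = -3197 + 33 = -3164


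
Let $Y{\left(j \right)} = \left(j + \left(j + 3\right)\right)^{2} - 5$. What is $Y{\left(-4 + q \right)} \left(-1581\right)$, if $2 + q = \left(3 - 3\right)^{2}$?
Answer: $-120156$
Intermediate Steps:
$q = -2$ ($q = -2 + \left(3 - 3\right)^{2} = -2 + 0^{2} = -2 + 0 = -2$)
$Y{\left(j \right)} = -5 + \left(3 + 2 j\right)^{2}$ ($Y{\left(j \right)} = \left(j + \left(3 + j\right)\right)^{2} - 5 = \left(3 + 2 j\right)^{2} - 5 = -5 + \left(3 + 2 j\right)^{2}$)
$Y{\left(-4 + q \right)} \left(-1581\right) = \left(-5 + \left(3 + 2 \left(-4 - 2\right)\right)^{2}\right) \left(-1581\right) = \left(-5 + \left(3 + 2 \left(-6\right)\right)^{2}\right) \left(-1581\right) = \left(-5 + \left(3 - 12\right)^{2}\right) \left(-1581\right) = \left(-5 + \left(-9\right)^{2}\right) \left(-1581\right) = \left(-5 + 81\right) \left(-1581\right) = 76 \left(-1581\right) = -120156$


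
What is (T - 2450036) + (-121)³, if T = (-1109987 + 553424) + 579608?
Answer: -4198552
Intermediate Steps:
T = 23045 (T = -556563 + 579608 = 23045)
(T - 2450036) + (-121)³ = (23045 - 2450036) + (-121)³ = -2426991 - 1771561 = -4198552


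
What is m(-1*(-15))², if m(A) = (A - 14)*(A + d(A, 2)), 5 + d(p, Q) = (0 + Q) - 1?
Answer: 121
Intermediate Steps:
d(p, Q) = -6 + Q (d(p, Q) = -5 + ((0 + Q) - 1) = -5 + (Q - 1) = -5 + (-1 + Q) = -6 + Q)
m(A) = (-14 + A)*(-4 + A) (m(A) = (A - 14)*(A + (-6 + 2)) = (-14 + A)*(A - 4) = (-14 + A)*(-4 + A))
m(-1*(-15))² = (56 + (-1*(-15))² - (-18)*(-15))² = (56 + 15² - 18*15)² = (56 + 225 - 270)² = 11² = 121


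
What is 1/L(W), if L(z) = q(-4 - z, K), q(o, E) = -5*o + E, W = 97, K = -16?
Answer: 1/489 ≈ 0.0020450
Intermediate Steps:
q(o, E) = E - 5*o
L(z) = 4 + 5*z (L(z) = -16 - 5*(-4 - z) = -16 + (20 + 5*z) = 4 + 5*z)
1/L(W) = 1/(4 + 5*97) = 1/(4 + 485) = 1/489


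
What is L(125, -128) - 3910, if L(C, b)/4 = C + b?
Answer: -3922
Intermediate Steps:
L(C, b) = 4*C + 4*b (L(C, b) = 4*(C + b) = 4*C + 4*b)
L(125, -128) - 3910 = (4*125 + 4*(-128)) - 3910 = (500 - 512) - 3910 = -12 - 3910 = -3922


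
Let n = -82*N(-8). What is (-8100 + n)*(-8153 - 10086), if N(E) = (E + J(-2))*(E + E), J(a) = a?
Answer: 387031580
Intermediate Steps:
N(E) = 2*E*(-2 + E) (N(E) = (E - 2)*(E + E) = (-2 + E)*(2*E) = 2*E*(-2 + E))
n = -13120 (n = -164*(-8)*(-2 - 8) = -164*(-8)*(-10) = -82*160 = -13120)
(-8100 + n)*(-8153 - 10086) = (-8100 - 13120)*(-8153 - 10086) = -21220*(-18239) = 387031580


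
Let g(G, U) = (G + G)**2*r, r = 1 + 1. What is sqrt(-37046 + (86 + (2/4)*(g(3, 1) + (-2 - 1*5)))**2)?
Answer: I*sqrt(92015)/2 ≈ 151.67*I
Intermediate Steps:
r = 2
g(G, U) = 8*G**2 (g(G, U) = (G + G)**2*2 = (2*G)**2*2 = (4*G**2)*2 = 8*G**2)
sqrt(-37046 + (86 + (2/4)*(g(3, 1) + (-2 - 1*5)))**2) = sqrt(-37046 + (86 + (2/4)*(8*3**2 + (-2 - 1*5)))**2) = sqrt(-37046 + (86 + (2*(1/4))*(8*9 + (-2 - 5)))**2) = sqrt(-37046 + (86 + (72 - 7)/2)**2) = sqrt(-37046 + (86 + (1/2)*65)**2) = sqrt(-37046 + (86 + 65/2)**2) = sqrt(-37046 + (237/2)**2) = sqrt(-37046 + 56169/4) = sqrt(-92015/4) = I*sqrt(92015)/2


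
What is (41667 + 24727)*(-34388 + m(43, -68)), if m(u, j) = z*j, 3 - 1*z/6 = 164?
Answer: 2078132200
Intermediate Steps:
z = -966 (z = 18 - 6*164 = 18 - 984 = -966)
m(u, j) = -966*j
(41667 + 24727)*(-34388 + m(43, -68)) = (41667 + 24727)*(-34388 - 966*(-68)) = 66394*(-34388 + 65688) = 66394*31300 = 2078132200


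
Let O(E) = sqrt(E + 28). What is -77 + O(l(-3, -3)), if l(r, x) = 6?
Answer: -77 + sqrt(34) ≈ -71.169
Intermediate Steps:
O(E) = sqrt(28 + E)
-77 + O(l(-3, -3)) = -77 + sqrt(28 + 6) = -77 + sqrt(34)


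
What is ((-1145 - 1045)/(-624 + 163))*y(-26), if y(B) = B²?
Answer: 1480440/461 ≈ 3211.4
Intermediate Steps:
((-1145 - 1045)/(-624 + 163))*y(-26) = ((-1145 - 1045)/(-624 + 163))*(-26)² = -2190/(-461)*676 = -2190*(-1/461)*676 = (2190/461)*676 = 1480440/461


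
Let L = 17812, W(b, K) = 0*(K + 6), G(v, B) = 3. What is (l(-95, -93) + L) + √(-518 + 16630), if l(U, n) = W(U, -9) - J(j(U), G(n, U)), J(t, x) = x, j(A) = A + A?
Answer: 17809 + 4*√1007 ≈ 17936.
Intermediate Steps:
j(A) = 2*A
W(b, K) = 0 (W(b, K) = 0*(6 + K) = 0)
l(U, n) = -3 (l(U, n) = 0 - 1*3 = 0 - 3 = -3)
(l(-95, -93) + L) + √(-518 + 16630) = (-3 + 17812) + √(-518 + 16630) = 17809 + √16112 = 17809 + 4*√1007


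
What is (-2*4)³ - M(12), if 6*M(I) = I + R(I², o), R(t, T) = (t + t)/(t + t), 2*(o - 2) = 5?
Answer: -3085/6 ≈ -514.17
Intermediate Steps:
o = 9/2 (o = 2 + (½)*5 = 2 + 5/2 = 9/2 ≈ 4.5000)
R(t, T) = 1 (R(t, T) = (2*t)/((2*t)) = (2*t)*(1/(2*t)) = 1)
M(I) = ⅙ + I/6 (M(I) = (I + 1)/6 = (1 + I)/6 = ⅙ + I/6)
(-2*4)³ - M(12) = (-2*4)³ - (⅙ + (⅙)*12) = (-8)³ - (⅙ + 2) = -512 - 1*13/6 = -512 - 13/6 = -3085/6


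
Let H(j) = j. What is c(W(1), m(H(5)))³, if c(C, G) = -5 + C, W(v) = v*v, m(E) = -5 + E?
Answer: -64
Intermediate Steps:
W(v) = v²
c(W(1), m(H(5)))³ = (-5 + 1²)³ = (-5 + 1)³ = (-4)³ = -64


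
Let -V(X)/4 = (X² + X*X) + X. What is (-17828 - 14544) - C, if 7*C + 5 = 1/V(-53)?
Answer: -5044093739/155820 ≈ -32371.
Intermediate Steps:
V(X) = -8*X² - 4*X (V(X) = -4*((X² + X*X) + X) = -4*((X² + X²) + X) = -4*(2*X² + X) = -4*(X + 2*X²) = -8*X² - 4*X)
C = -111301/155820 (C = -5/7 + 1/(7*((-4*(-53)*(1 + 2*(-53))))) = -5/7 + 1/(7*((-4*(-53)*(1 - 106)))) = -5/7 + 1/(7*((-4*(-53)*(-105)))) = -5/7 + (⅐)/(-22260) = -5/7 + (⅐)*(-1/22260) = -5/7 - 1/155820 = -111301/155820 ≈ -0.71429)
(-17828 - 14544) - C = (-17828 - 14544) - 1*(-111301/155820) = -32372 + 111301/155820 = -5044093739/155820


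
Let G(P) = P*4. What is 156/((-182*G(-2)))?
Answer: 3/28 ≈ 0.10714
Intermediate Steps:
G(P) = 4*P
156/((-182*G(-2))) = 156/((-728*(-2))) = 156/((-182*(-8))) = 156/1456 = 156*(1/1456) = 3/28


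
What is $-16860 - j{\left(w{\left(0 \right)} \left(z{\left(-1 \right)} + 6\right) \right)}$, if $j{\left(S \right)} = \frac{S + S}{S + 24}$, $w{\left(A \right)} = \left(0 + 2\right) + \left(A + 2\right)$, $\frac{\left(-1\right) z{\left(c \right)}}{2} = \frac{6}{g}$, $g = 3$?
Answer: $- \frac{33721}{2} \approx -16861.0$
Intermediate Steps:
$z{\left(c \right)} = -4$ ($z{\left(c \right)} = - 2 \cdot \frac{6}{3} = - 2 \cdot 6 \cdot \frac{1}{3} = \left(-2\right) 2 = -4$)
$w{\left(A \right)} = 4 + A$ ($w{\left(A \right)} = 2 + \left(2 + A\right) = 4 + A$)
$j{\left(S \right)} = \frac{2 S}{24 + S}$
$-16860 - j{\left(w{\left(0 \right)} \left(z{\left(-1 \right)} + 6\right) \right)} = -16860 - \frac{2 \left(4 + 0\right) \left(-4 + 6\right)}{24 + \left(4 + 0\right) \left(-4 + 6\right)} = -16860 - \frac{2 \cdot 4 \cdot 2}{24 + 4 \cdot 2} = -16860 - 2 \cdot 8 \frac{1}{24 + 8} = -16860 - 2 \cdot 8 \cdot \frac{1}{32} = -16860 - \frac{1}{2} = - \frac{33721}{2}$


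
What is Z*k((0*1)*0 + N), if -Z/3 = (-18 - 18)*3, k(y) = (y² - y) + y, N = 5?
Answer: 8100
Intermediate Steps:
k(y) = y²
Z = 324 (Z = -3*(-18 - 18)*3 = -(-108)*3 = -3*(-108) = 324)
Z*k((0*1)*0 + N) = 324*((0*1)*0 + 5)² = 324*(0*0 + 5)² = 324*(0 + 5)² = 324*5² = 324*25 = 8100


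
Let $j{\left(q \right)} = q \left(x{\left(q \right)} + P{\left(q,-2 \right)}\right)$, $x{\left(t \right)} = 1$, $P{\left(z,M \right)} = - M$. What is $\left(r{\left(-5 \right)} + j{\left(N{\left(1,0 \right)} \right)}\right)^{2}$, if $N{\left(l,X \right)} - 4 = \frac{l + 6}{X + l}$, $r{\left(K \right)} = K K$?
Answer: $3364$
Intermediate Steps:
$r{\left(K \right)} = K^{2}$
$N{\left(l,X \right)} = 4 + \frac{6 + l}{X + l}$ ($N{\left(l,X \right)} = 4 + \frac{l + 6}{X + l} = 4 + \frac{6 + l}{X + l}$)
$j{\left(q \right)} = 3 q$ ($j{\left(q \right)} = q \left(1 - -2\right) = q \left(1 + 2\right) = q 3 = 3 q$)
$\left(r{\left(-5 \right)} + j{\left(N{\left(1,0 \right)} \right)}\right)^{2} = \left(\left(-5\right)^{2} + 3 \frac{6 + 4 \cdot 0 + 5 \cdot 1}{0 + 1}\right)^{2} = \left(25 + 3 \frac{6 + 0 + 5}{1}\right)^{2} = \left(25 + 3 \cdot 1 \cdot 11\right)^{2} = \left(25 + 3 \cdot 11\right)^{2} = \left(25 + 33\right)^{2} = 58^{2} = 3364$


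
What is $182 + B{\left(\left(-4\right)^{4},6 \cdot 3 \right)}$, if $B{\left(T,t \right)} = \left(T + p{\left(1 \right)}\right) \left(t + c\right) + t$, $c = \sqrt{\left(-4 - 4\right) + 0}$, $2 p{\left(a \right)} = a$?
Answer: $4817 + 513 i \sqrt{2} \approx 4817.0 + 725.49 i$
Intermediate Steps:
$p{\left(a \right)} = \frac{a}{2}$
$c = 2 i \sqrt{2}$ ($c = \sqrt{\left(-4 - 4\right) + 0} = \sqrt{-8 + 0} = \sqrt{-8} = 2 i \sqrt{2} \approx 2.8284 i$)
$B{\left(T,t \right)} = t + \left(\frac{1}{2} + T\right) \left(t + 2 i \sqrt{2}\right)$ ($B{\left(T,t \right)} = \left(T + \frac{1}{2} \cdot 1\right) \left(t + 2 i \sqrt{2}\right) + t = \left(T + \frac{1}{2}\right) \left(t + 2 i \sqrt{2}\right) + t = \left(\frac{1}{2} + T\right) \left(t + 2 i \sqrt{2}\right) + t = t + \left(\frac{1}{2} + T\right) \left(t + 2 i \sqrt{2}\right)$)
$182 + B{\left(\left(-4\right)^{4},6 \cdot 3 \right)} = 182 + \left(\frac{3 \cdot 6 \cdot 3}{2} + i \sqrt{2} + \left(-4\right)^{4} \cdot 6 \cdot 3 + 2 i \left(-4\right)^{4} \sqrt{2}\right) = 182 + \left(\frac{3}{2} \cdot 18 + i \sqrt{2} + 256 \cdot 18 + 2 i 256 \sqrt{2}\right) = 182 + \left(27 + i \sqrt{2} + 4608 + 512 i \sqrt{2}\right) = 182 + \left(4635 + 513 i \sqrt{2}\right) = 4817 + 513 i \sqrt{2}$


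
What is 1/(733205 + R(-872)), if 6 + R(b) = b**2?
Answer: 1/1493583 ≈ 6.6953e-7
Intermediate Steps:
R(b) = -6 + b**2
1/(733205 + R(-872)) = 1/(733205 + (-6 + (-872)**2)) = 1/(733205 + (-6 + 760384)) = 1/(733205 + 760378) = 1/1493583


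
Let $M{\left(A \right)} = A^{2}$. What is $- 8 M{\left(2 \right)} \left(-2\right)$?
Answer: $64$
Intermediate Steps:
$- 8 M{\left(2 \right)} \left(-2\right) = - 8 \cdot 2^{2} \left(-2\right) = \left(-8\right) 4 \left(-2\right) = \left(-32\right) \left(-2\right) = 64$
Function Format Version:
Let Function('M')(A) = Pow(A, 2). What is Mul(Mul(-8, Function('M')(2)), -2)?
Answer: 64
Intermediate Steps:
Mul(Mul(-8, Function('M')(2)), -2) = Mul(Mul(-8, Pow(2, 2)), -2) = Mul(Mul(-8, 4), -2) = Mul(-32, -2) = 64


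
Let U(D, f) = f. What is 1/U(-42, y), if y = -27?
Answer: -1/27 ≈ -0.037037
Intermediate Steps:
1/U(-42, y) = 1/(-27) = -1/27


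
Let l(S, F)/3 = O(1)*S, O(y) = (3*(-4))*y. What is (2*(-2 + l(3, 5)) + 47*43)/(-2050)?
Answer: -1801/2050 ≈ -0.87854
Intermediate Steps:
O(y) = -12*y
l(S, F) = -36*S (l(S, F) = 3*((-12*1)*S) = 3*(-12*S) = -36*S)
(2*(-2 + l(3, 5)) + 47*43)/(-2050) = (2*(-2 - 36*3) + 47*43)/(-2050) = (2*(-2 - 108) + 2021)*(-1/2050) = (2*(-110) + 2021)*(-1/2050) = (-220 + 2021)*(-1/2050) = 1801*(-1/2050) = -1801/2050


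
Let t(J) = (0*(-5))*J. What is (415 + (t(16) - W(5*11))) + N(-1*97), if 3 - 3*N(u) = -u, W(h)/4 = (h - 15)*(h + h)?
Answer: -51649/3 ≈ -17216.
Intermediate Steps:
t(J) = 0 (t(J) = 0*J = 0)
W(h) = 8*h*(-15 + h) (W(h) = 4*((h - 15)*(h + h)) = 4*((-15 + h)*(2*h)) = 4*(2*h*(-15 + h)) = 8*h*(-15 + h))
N(u) = 1 + u/3 (N(u) = 1 - (-1)*u/3 = 1 + u/3)
(415 + (t(16) - W(5*11))) + N(-1*97) = (415 + (0 - 8*5*11*(-15 + 5*11))) + (1 + (-1*97)/3) = (415 + (0 - 8*55*(-15 + 55))) + (1 + (⅓)*(-97)) = (415 + (0 - 8*55*40)) + (1 - 97/3) = (415 + (0 - 1*17600)) - 94/3 = (415 + (0 - 17600)) - 94/3 = (415 - 17600) - 94/3 = -17185 - 94/3 = -51649/3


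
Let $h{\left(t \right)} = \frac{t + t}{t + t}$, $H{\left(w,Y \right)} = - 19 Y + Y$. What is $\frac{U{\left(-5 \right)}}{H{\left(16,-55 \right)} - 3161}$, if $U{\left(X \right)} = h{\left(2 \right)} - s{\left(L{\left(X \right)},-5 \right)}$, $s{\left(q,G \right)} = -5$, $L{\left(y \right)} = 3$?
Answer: $- \frac{6}{2171} \approx -0.0027637$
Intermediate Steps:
$H{\left(w,Y \right)} = - 18 Y$
$h{\left(t \right)} = 1$ ($h{\left(t \right)} = \frac{2 t}{2 t} = 2 t \frac{1}{2 t} = 1$)
$U{\left(X \right)} = 6$ ($U{\left(X \right)} = 1 - -5 = 1 + 5 = 6$)
$\frac{U{\left(-5 \right)}}{H{\left(16,-55 \right)} - 3161} = \frac{1}{\left(-18\right) \left(-55\right) - 3161} \cdot 6 = \frac{1}{990 - 3161} \cdot 6 = \frac{1}{-2171} \cdot 6 = \left(- \frac{1}{2171}\right) 6 = - \frac{6}{2171}$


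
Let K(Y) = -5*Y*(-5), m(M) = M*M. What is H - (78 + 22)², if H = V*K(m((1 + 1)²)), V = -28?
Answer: -21200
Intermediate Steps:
m(M) = M²
K(Y) = 25*Y
H = -11200 (H = -700*((1 + 1)²)² = -700*(2²)² = -700*4² = -700*16 = -28*400 = -11200)
H - (78 + 22)² = -11200 - (78 + 22)² = -11200 - 1*100² = -11200 - 1*10000 = -11200 - 10000 = -21200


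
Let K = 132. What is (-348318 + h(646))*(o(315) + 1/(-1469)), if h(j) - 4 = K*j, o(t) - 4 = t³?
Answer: -929041808382500/113 ≈ -8.2216e+12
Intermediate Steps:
o(t) = 4 + t³
h(j) = 4 + 132*j
(-348318 + h(646))*(o(315) + 1/(-1469)) = (-348318 + (4 + 132*646))*((4 + 315³) + 1/(-1469)) = (-348318 + (4 + 85272))*((4 + 31255875) - 1/1469) = (-348318 + 85276)*(31255879 - 1/1469) = -263042*45914886250/1469 = -929041808382500/113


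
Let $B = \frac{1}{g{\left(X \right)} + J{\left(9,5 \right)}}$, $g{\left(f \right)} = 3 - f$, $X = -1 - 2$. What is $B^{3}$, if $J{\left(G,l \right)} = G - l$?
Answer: $\frac{1}{1000} \approx 0.001$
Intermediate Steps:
$X = -3$ ($X = -1 - 2 = -3$)
$B = \frac{1}{10}$ ($B = \frac{1}{\left(3 - -3\right) + \left(9 - 5\right)} = \frac{1}{\left(3 + 3\right) + \left(9 - 5\right)} = \frac{1}{6 + 4} = \frac{1}{10} \approx 0.1$)
$B^{3} = \left(\frac{1}{10}\right)^{3} = \frac{1}{1000}$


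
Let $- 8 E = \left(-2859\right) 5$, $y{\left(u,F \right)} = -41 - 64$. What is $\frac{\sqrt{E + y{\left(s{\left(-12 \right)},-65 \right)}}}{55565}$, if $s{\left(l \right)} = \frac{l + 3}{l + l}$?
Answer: $\frac{3 \sqrt{2990}}{222260} \approx 0.00073807$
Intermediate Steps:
$s{\left(l \right)} = \frac{3 + l}{2 l}$
$y{\left(u,F \right)} = -105$
$E = \frac{14295}{8}$ ($E = - \frac{\left(-2859\right) 5}{8} = \left(- \frac{1}{8}\right) \left(-14295\right) = \frac{14295}{8} \approx 1786.9$)
$\frac{\sqrt{E + y{\left(s{\left(-12 \right)},-65 \right)}}}{55565} = \frac{\sqrt{\frac{14295}{8} - 105}}{55565} = \sqrt{\frac{13455}{8}} \cdot \frac{1}{55565} = \frac{3 \sqrt{2990}}{4} \cdot \frac{1}{55565} = \frac{3 \sqrt{2990}}{222260}$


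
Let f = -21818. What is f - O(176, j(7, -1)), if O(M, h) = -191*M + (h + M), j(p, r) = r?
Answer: 11623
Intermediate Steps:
O(M, h) = h - 190*M (O(M, h) = -191*M + (M + h) = h - 190*M)
f - O(176, j(7, -1)) = -21818 - (-1 - 190*176) = -21818 - (-1 - 33440) = -21818 - 1*(-33441) = -21818 + 33441 = 11623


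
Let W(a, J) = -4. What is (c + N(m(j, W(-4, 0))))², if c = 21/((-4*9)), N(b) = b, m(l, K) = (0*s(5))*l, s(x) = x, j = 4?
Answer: 49/144 ≈ 0.34028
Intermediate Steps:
m(l, K) = 0 (m(l, K) = (0*5)*l = 0*l = 0)
c = -7/12 (c = 21/(-36) = 21*(-1/36) = -7/12 ≈ -0.58333)
(c + N(m(j, W(-4, 0))))² = (-7/12 + 0)² = (-7/12)² = 49/144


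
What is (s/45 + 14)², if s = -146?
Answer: 234256/2025 ≈ 115.68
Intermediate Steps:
(s/45 + 14)² = (-146/45 + 14)² = (484/45)² = 234256/2025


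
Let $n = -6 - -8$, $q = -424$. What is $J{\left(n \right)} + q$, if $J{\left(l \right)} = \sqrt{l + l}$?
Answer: $-422$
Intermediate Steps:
$n = 2$ ($n = -6 + 8 = 2$)
$J{\left(l \right)} = \sqrt{2} \sqrt{l}$ ($J{\left(l \right)} = \sqrt{2 l} = \sqrt{2} \sqrt{l}$)
$J{\left(n \right)} + q = \sqrt{2} \sqrt{2} - 424 = 2 - 424 = -422$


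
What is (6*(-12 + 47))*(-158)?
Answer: -33180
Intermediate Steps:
(6*(-12 + 47))*(-158) = (6*35)*(-158) = 210*(-158) = -33180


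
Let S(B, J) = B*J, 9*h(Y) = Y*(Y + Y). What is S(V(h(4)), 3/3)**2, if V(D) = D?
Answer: 1024/81 ≈ 12.642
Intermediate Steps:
h(Y) = 2*Y**2/9 (h(Y) = (Y*(Y + Y))/9 = (Y*(2*Y))/9 = (2*Y**2)/9 = 2*Y**2/9)
S(V(h(4)), 3/3)**2 = (((2/9)*4**2)*(3/3))**2 = (((2/9)*16)*(3*(1/3)))**2 = ((32/9)*1)**2 = (32/9)**2 = 1024/81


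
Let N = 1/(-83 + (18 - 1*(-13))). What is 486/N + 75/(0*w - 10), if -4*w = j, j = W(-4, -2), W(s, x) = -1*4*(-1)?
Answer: -50559/2 ≈ -25280.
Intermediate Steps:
W(s, x) = 4 (W(s, x) = -4*(-1) = 4)
j = 4
w = -1 (w = -¼*4 = -1)
N = -1/52 (N = 1/(-83 + (18 + 13)) = 1/(-83 + 31) = 1/(-52) = -1/52 ≈ -0.019231)
486/N + 75/(0*w - 10) = 486/(-1/52) + 75/(0*(-1) - 10) = 486*(-52) + 75/(0 - 10) = -25272 + 75/(-10) = -25272 + 75*(-⅒) = -25272 - 15/2 = -50559/2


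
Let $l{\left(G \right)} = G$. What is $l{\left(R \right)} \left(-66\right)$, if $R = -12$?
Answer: $792$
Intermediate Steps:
$l{\left(R \right)} \left(-66\right) = \left(-12\right) \left(-66\right) = 792$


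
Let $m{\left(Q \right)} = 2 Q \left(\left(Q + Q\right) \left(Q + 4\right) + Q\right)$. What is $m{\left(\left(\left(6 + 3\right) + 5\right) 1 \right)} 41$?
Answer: $594664$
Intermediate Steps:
$m{\left(Q \right)} = 2 Q \left(Q + 2 Q \left(4 + Q\right)\right)$ ($m{\left(Q \right)} = 2 Q \left(2 Q \left(4 + Q\right) + Q\right) = 2 Q \left(Q + 2 Q \left(4 + Q\right)\right)$)
$m{\left(\left(\left(6 + 3\right) + 5\right) 1 \right)} 41 = \left(\left(\left(6 + 3\right) + 5\right) 1\right)^{2} \left(18 + 4 \left(\left(6 + 3\right) + 5\right) 1\right) 41 = \left(\left(9 + 5\right) 1\right)^{2} \left(18 + 4 \left(9 + 5\right) 1\right) 41 = \left(14 \cdot 1\right)^{2} \left(18 + 4 \cdot 14 \cdot 1\right) 41 = 14^{2} \left(18 + 4 \cdot 14\right) 41 = 196 \left(18 + 56\right) 41 = 196 \cdot 74 \cdot 41 = 14504 \cdot 41 = 594664$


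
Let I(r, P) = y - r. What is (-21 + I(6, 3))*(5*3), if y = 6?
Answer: -315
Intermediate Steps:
I(r, P) = 6 - r
(-21 + I(6, 3))*(5*3) = (-21 + (6 - 1*6))*(5*3) = (-21 + (6 - 6))*15 = (-21 + 0)*15 = -21*15 = -315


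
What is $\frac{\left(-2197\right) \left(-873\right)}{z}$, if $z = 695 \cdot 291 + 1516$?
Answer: $\frac{1917981}{203761} \approx 9.4129$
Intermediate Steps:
$z = 203761$ ($z = 202245 + 1516 = 203761$)
$\frac{\left(-2197\right) \left(-873\right)}{z} = \frac{\left(-2197\right) \left(-873\right)}{203761} = 1917981 \cdot \frac{1}{203761} = \frac{1917981}{203761}$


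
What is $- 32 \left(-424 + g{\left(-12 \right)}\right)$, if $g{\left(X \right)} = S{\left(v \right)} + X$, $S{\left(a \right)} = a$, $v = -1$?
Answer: $13984$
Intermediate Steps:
$g{\left(X \right)} = -1 + X$
$- 32 \left(-424 + g{\left(-12 \right)}\right) = - 32 \left(-424 - 13\right) = \left(-32\right) \left(-437\right) = 13984$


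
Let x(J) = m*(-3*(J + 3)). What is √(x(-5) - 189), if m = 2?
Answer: I*√177 ≈ 13.304*I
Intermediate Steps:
x(J) = -18 - 6*J (x(J) = 2*(-3*(J + 3)) = 2*(-3*(3 + J)) = 2*(-9 - 3*J) = -18 - 6*J)
√(x(-5) - 189) = √((-18 - 6*(-5)) - 189) = √((-18 + 30) - 189) = √(12 - 189) = √(-177) = I*√177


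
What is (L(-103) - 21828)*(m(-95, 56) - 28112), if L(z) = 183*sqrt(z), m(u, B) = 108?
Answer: 611271312 - 5124732*I*sqrt(103) ≈ 6.1127e+8 - 5.201e+7*I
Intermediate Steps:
(L(-103) - 21828)*(m(-95, 56) - 28112) = (183*sqrt(-103) - 21828)*(108 - 28112) = (183*(I*sqrt(103)) - 21828)*(-28004) = (183*I*sqrt(103) - 21828)*(-28004) = (-21828 + 183*I*sqrt(103))*(-28004) = 611271312 - 5124732*I*sqrt(103)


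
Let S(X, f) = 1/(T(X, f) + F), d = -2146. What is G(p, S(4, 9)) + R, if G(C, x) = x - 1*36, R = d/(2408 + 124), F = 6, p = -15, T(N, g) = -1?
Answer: -231979/6330 ≈ -36.648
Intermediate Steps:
S(X, f) = ⅕ (S(X, f) = 1/(-1 + 6) = 1/5 = ⅕)
R = -1073/1266 (R = -2146/(2408 + 124) = -2146/2532 = -2146*1/2532 = -1073/1266 ≈ -0.84755)
G(C, x) = -36 + x (G(C, x) = x - 36 = -36 + x)
G(p, S(4, 9)) + R = (-36 + ⅕) - 1073/1266 = -179/5 - 1073/1266 = -231979/6330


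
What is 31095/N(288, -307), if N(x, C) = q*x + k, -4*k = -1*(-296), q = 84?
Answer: 31095/24118 ≈ 1.2893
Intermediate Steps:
k = -74 (k = -(-1)*(-296)/4 = -1/4*296 = -74)
N(x, C) = -74 + 84*x (N(x, C) = 84*x - 74 = -74 + 84*x)
31095/N(288, -307) = 31095/(-74 + 84*288) = 31095/(-74 + 24192) = 31095/24118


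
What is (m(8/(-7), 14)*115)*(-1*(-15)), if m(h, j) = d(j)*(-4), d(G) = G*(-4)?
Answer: 386400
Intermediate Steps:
d(G) = -4*G
m(h, j) = 16*j (m(h, j) = -4*j*(-4) = 16*j)
(m(8/(-7), 14)*115)*(-1*(-15)) = ((16*14)*115)*(-1*(-15)) = (224*115)*15 = 25760*15 = 386400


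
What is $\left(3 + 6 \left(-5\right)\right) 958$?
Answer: $-25866$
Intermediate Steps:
$\left(3 + 6 \left(-5\right)\right) 958 = \left(3 - 30\right) 958 = \left(-27\right) 958 = -25866$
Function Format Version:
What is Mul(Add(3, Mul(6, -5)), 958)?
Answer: -25866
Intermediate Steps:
Mul(Add(3, Mul(6, -5)), 958) = Mul(Add(3, -30), 958) = Mul(-27, 958) = -25866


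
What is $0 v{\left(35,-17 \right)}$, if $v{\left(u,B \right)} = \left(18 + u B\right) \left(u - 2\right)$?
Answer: $0$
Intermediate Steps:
$v{\left(u,B \right)} = \left(-2 + u\right) \left(18 + B u\right)$ ($v{\left(u,B \right)} = \left(18 + B u\right) \left(-2 + u\right) = \left(-2 + u\right) \left(18 + B u\right)$)
$0 v{\left(35,-17 \right)} = 0 \left(-36 + 18 \cdot 35 - 17 \cdot 35^{2} - \left(-34\right) 35\right) = 0 \left(-36 + 630 - 20825 + 1190\right) = 0 \left(-19041\right) = 0$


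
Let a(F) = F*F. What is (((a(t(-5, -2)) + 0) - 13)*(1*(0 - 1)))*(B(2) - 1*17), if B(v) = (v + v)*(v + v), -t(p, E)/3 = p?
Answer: 212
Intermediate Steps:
t(p, E) = -3*p
a(F) = F²
B(v) = 4*v² (B(v) = (2*v)*(2*v) = 4*v²)
(((a(t(-5, -2)) + 0) - 13)*(1*(0 - 1)))*(B(2) - 1*17) = ((((-3*(-5))² + 0) - 13)*(1*(0 - 1)))*(4*2² - 1*17) = (((15² + 0) - 13)*(1*(-1)))*(4*4 - 17) = (((225 + 0) - 13)*(-1))*(16 - 17) = ((225 - 13)*(-1))*(-1) = (212*(-1))*(-1) = -212*(-1) = 212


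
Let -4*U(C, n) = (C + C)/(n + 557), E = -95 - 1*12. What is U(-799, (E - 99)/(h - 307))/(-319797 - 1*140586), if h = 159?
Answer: -29563/19023485943 ≈ -1.5540e-6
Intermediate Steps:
E = -107 (E = -95 - 12 = -107)
U(C, n) = -C/(2*(557 + n)) (U(C, n) = -(C + C)/(4*(n + 557)) = -2*C/(4*(557 + n)) = -C/(2*(557 + n)))
U(-799, (E - 99)/(h - 307))/(-319797 - 1*140586) = (-1*(-799)/(1114 + 2*((-107 - 99)/(159 - 307))))/(-319797 - 1*140586) = (-1*(-799)/(1114 + 2*(-206/(-148))))/(-319797 - 140586) = -1*(-799)/(1114 + 2*(-206*(-1/148)))/(-460383) = -1*(-799)/(1114 + 2*(103/74))*(-1/460383) = -1*(-799)/(1114 + 103/37)*(-1/460383) = -1*(-799)/41321/37*(-1/460383) = -1*(-799)*37/41321*(-1/460383) = (29563/41321)*(-1/460383) = -29563/19023485943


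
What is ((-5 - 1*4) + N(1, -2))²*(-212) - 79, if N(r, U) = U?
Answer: -25731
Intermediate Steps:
((-5 - 1*4) + N(1, -2))²*(-212) - 79 = ((-5 - 1*4) - 2)²*(-212) - 79 = ((-5 - 4) - 2)²*(-212) - 79 = (-9 - 2)²*(-212) - 79 = (-11)²*(-212) - 79 = 121*(-212) - 79 = -25652 - 79 = -25731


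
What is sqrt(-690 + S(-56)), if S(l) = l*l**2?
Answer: I*sqrt(176306) ≈ 419.89*I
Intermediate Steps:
S(l) = l**3
sqrt(-690 + S(-56)) = sqrt(-690 + (-56)**3) = sqrt(-690 - 175616) = sqrt(-176306) = I*sqrt(176306)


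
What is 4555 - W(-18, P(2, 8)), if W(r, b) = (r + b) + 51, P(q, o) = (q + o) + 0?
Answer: 4512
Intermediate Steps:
P(q, o) = o + q (P(q, o) = (o + q) + 0 = o + q)
W(r, b) = 51 + b + r (W(r, b) = (b + r) + 51 = 51 + b + r)
4555 - W(-18, P(2, 8)) = 4555 - (51 + (8 + 2) - 18) = 4555 - (51 + 10 - 18) = 4555 - 1*43 = 4555 - 43 = 4512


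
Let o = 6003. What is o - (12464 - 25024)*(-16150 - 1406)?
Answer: -220497357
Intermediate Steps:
o - (12464 - 25024)*(-16150 - 1406) = 6003 - (12464 - 25024)*(-16150 - 1406) = 6003 - (-12560)*(-17556) = 6003 - 1*220503360 = 6003 - 220503360 = -220497357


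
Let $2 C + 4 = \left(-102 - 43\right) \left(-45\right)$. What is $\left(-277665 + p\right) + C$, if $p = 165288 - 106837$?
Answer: $- \frac{431907}{2} \approx -2.1595 \cdot 10^{5}$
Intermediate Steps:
$p = 58451$
$C = \frac{6521}{2}$ ($C = -2 + \frac{\left(-102 - 43\right) \left(-45\right)}{2} = -2 + \frac{\left(-145\right) \left(-45\right)}{2} = -2 + \frac{1}{2} \cdot 6525 = -2 + \frac{6525}{2} = \frac{6521}{2} \approx 3260.5$)
$\left(-277665 + p\right) + C = \left(-277665 + 58451\right) + \frac{6521}{2} = -219214 + \frac{6521}{2} = - \frac{431907}{2}$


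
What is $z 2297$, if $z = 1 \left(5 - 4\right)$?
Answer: $2297$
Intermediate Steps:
$z = 1$ ($z = 1 \cdot 1 = 1$)
$z 2297 = 1 \cdot 2297 = 2297$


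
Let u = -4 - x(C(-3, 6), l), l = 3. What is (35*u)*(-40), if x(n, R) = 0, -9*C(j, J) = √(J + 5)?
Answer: 5600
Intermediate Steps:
C(j, J) = -√(5 + J)/9 (C(j, J) = -√(J + 5)/9 = -√(5 + J)/9)
u = -4 (u = -4 - 1*0 = -4 + 0 = -4)
(35*u)*(-40) = (35*(-4))*(-40) = -140*(-40) = 5600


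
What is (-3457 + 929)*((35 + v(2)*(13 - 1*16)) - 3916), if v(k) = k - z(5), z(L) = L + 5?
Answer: 9750496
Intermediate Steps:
z(L) = 5 + L
v(k) = -10 + k (v(k) = k - (5 + 5) = k - 1*10 = k - 10 = -10 + k)
(-3457 + 929)*((35 + v(2)*(13 - 1*16)) - 3916) = (-3457 + 929)*((35 + (-10 + 2)*(13 - 1*16)) - 3916) = -2528*((35 - 8*(13 - 16)) - 3916) = -2528*((35 - 8*(-3)) - 3916) = -2528*((35 + 24) - 3916) = -2528*(59 - 3916) = -2528*(-3857) = 9750496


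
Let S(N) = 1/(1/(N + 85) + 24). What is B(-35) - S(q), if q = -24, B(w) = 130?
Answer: 190389/1465 ≈ 129.96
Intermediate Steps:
S(N) = 1/(24 + 1/(85 + N)) (S(N) = 1/(1/(85 + N) + 24) = 1/(24 + 1/(85 + N)))
B(-35) - S(q) = 130 - (85 - 24)/(2041 + 24*(-24)) = 130 - 61/(2041 - 576) = 130 - 61/1465 = 190389/1465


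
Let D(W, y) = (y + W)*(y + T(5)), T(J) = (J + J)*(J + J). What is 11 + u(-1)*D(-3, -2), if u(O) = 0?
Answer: 11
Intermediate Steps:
T(J) = 4*J² (T(J) = (2*J)*(2*J) = 4*J²)
D(W, y) = (100 + y)*(W + y) (D(W, y) = (y + W)*(y + 4*5²) = (W + y)*(y + 4*25) = (W + y)*(y + 100) = (W + y)*(100 + y) = (100 + y)*(W + y))
11 + u(-1)*D(-3, -2) = 11 + 0*((-2)² + 100*(-3) + 100*(-2) - 3*(-2)) = 11 + 0*(4 - 300 - 200 + 6) = 11 + 0*(-490) = 11 + 0 = 11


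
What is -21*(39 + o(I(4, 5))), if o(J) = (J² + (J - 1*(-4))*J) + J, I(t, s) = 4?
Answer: -1911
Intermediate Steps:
o(J) = J + J² + J*(4 + J) (o(J) = (J² + (J + 4)*J) + J = (J² + (4 + J)*J) + J = (J² + J*(4 + J)) + J = J + J² + J*(4 + J))
-21*(39 + o(I(4, 5))) = -21*(39 + 4*(5 + 2*4)) = -21*(39 + 4*(5 + 8)) = -21*(39 + 4*13) = -21*(39 + 52) = -21*91 = -1911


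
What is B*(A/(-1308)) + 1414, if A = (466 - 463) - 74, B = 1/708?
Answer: 1309454567/926064 ≈ 1414.0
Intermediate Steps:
B = 1/708 ≈ 0.0014124
A = -71 (A = 3 - 74 = -71)
B*(A/(-1308)) + 1414 = (-71/(-1308))/708 + 1414 = (-71*(-1/1308))/708 + 1414 = (1/708)*(71/1308) + 1414 = 71/926064 + 1414 = 1309454567/926064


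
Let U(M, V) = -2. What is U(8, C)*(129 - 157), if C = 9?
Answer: 56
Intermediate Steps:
U(8, C)*(129 - 157) = -2*(129 - 157) = -2*(-28) = 56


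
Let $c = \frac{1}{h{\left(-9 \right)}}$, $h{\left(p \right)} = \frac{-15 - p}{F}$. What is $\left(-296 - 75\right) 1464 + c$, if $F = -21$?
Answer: $- \frac{1086281}{2} \approx -5.4314 \cdot 10^{5}$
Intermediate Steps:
$h{\left(p \right)} = \frac{5}{7} + \frac{p}{21}$ ($h{\left(p \right)} = \frac{-15 - p}{-21} = \left(-15 - p\right) \left(- \frac{1}{21}\right) = \frac{5}{7} + \frac{p}{21}$)
$c = \frac{7}{2}$ ($c = \frac{1}{\frac{5}{7} + \frac{1}{21} \left(-9\right)} = \frac{1}{\frac{5}{7} - \frac{3}{7}} = \frac{1}{\frac{2}{7}} = \frac{7}{2} \approx 3.5$)
$\left(-296 - 75\right) 1464 + c = \left(-296 - 75\right) 1464 + \frac{7}{2} = \left(-371\right) 1464 + \frac{7}{2} = -543144 + \frac{7}{2} = - \frac{1086281}{2}$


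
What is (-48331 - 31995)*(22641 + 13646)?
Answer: -2914789562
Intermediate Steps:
(-48331 - 31995)*(22641 + 13646) = -80326*36287 = -2914789562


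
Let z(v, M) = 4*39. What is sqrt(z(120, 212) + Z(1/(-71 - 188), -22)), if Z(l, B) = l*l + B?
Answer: sqrt(8988855)/259 ≈ 11.576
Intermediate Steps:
z(v, M) = 156
Z(l, B) = B + l**2 (Z(l, B) = l**2 + B = B + l**2)
sqrt(z(120, 212) + Z(1/(-71 - 188), -22)) = sqrt(156 + (-22 + (1/(-71 - 188))**2)) = sqrt(156 + (-22 + (1/(-259))**2)) = sqrt(156 + (-22 + (-1/259)**2)) = sqrt(156 + (-22 + 1/67081)) = sqrt(156 - 1475781/67081) = sqrt(8988855/67081) = sqrt(8988855)/259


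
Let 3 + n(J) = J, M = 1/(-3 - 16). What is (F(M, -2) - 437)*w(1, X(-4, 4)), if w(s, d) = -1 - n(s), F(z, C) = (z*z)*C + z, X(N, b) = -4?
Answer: -157778/361 ≈ -437.06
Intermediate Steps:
M = -1/19 (M = 1/(-19) = -1/19 ≈ -0.052632)
n(J) = -3 + J
F(z, C) = z + C*z² (F(z, C) = z²*C + z = C*z² + z = z + C*z²)
w(s, d) = 2 - s (w(s, d) = -1 - (-3 + s) = -1 + (3 - s) = 2 - s)
(F(M, -2) - 437)*w(1, X(-4, 4)) = (-(1 - 2*(-1/19))/19 - 437)*(2 - 1*1) = (-(1 + 2/19)/19 - 437)*(2 - 1) = (-1/19*21/19 - 437)*1 = (-21/361 - 437)*1 = -157778/361*1 = -157778/361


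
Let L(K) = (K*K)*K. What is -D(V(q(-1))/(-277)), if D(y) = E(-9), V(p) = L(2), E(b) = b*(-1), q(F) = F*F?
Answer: -9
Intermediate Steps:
q(F) = F**2
L(K) = K**3 (L(K) = K**2*K = K**3)
E(b) = -b
V(p) = 8 (V(p) = 2**3 = 8)
D(y) = 9 (D(y) = -1*(-9) = 9)
-D(V(q(-1))/(-277)) = -1*9 = -9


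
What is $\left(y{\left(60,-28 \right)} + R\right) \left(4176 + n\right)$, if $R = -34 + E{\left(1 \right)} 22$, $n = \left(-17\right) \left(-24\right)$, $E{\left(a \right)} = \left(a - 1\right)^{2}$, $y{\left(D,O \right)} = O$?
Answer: $-284208$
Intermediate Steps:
$E{\left(a \right)} = \left(-1 + a\right)^{2}$
$n = 408$
$R = -34$ ($R = -34 + \left(-1 + 1\right)^{2} \cdot 22 = -34 + 0^{2} \cdot 22 = -34 + 0 \cdot 22 = -34 + 0 = -34$)
$\left(y{\left(60,-28 \right)} + R\right) \left(4176 + n\right) = \left(-28 - 34\right) \left(4176 + 408\right) = \left(-62\right) 4584 = -284208$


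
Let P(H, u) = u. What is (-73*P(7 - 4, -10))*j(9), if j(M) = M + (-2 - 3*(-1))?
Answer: 7300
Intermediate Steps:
j(M) = 1 + M (j(M) = M + (-2 + 3) = M + 1 = 1 + M)
(-73*P(7 - 4, -10))*j(9) = (-73*(-10))*(1 + 9) = 730*10 = 7300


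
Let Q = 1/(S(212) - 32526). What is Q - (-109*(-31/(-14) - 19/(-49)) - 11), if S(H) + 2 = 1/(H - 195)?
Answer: 15966045509/54191550 ≈ 294.62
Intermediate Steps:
S(H) = -2 + 1/(-195 + H) (S(H) = -2 + 1/(H - 195) = -2 + 1/(-195 + H))
Q = -17/552975 (Q = 1/((391 - 2*212)/(-195 + 212) - 32526) = 1/((391 - 424)/17 - 32526) = 1/((1/17)*(-33) - 32526) = 1/(-33/17 - 32526) = 1/(-552975/17) = -17/552975 ≈ -3.0743e-5)
Q - (-109*(-31/(-14) - 19/(-49)) - 11) = -17/552975 - (-109*(-31/(-14) - 19/(-49)) - 11) = -17/552975 - (-109*(-31*(-1/14) - 19*(-1/49)) - 11) = -17/552975 - (-109*(31/14 + 19/49) - 11) = -17/552975 - (-109*255/98 - 11) = -17/552975 - (-27795/98 - 11) = -17/552975 - 1*(-28873/98) = -17/552975 + 28873/98 = 15966045509/54191550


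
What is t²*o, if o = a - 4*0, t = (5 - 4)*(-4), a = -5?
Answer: -80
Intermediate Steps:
t = -4 (t = 1*(-4) = -4)
o = -5 (o = -5 - 4*0 = -5 + 0 = -5)
t²*o = (-4)²*(-5) = 16*(-5) = -80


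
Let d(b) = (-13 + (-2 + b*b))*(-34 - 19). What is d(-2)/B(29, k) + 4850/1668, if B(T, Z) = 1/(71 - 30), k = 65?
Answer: 19937527/834 ≈ 23906.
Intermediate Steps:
B(T, Z) = 1/41
d(b) = 795 - 53*b² (d(b) = (-13 + (-2 + b²))*(-53) = (-15 + b²)*(-53) = 795 - 53*b²)
d(-2)/B(29, k) + 4850/1668 = (795 - 53*(-2)²)/(1/41) + 4850/1668 = (795 - 53*4)*41 + 4850*(1/1668) = (795 - 212)*41 + 2425/834 = 583*41 + 2425/834 = 23903 + 2425/834 = 19937527/834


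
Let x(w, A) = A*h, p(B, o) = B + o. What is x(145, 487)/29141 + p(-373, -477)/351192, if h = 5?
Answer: 415191335/5117043036 ≈ 0.081139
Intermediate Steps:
x(w, A) = 5*A (x(w, A) = A*5 = 5*A)
x(145, 487)/29141 + p(-373, -477)/351192 = (5*487)/29141 + (-373 - 477)/351192 = 2435*(1/29141) - 850*1/351192 = 2435/29141 - 425/175596 = 415191335/5117043036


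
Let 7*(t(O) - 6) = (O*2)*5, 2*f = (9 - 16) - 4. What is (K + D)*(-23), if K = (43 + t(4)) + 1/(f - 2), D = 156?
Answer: -508553/105 ≈ -4843.4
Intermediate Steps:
f = -11/2 (f = ((9 - 16) - 4)/2 = (-7 - 4)/2 = (1/2)*(-11) = -11/2 ≈ -5.5000)
t(O) = 6 + 10*O/7 (t(O) = 6 + ((O*2)*5)/7 = 6 + ((2*O)*5)/7 = 6 + (10*O)/7 = 6 + 10*O/7)
K = 5731/105 (K = (43 + (6 + (10/7)*4)) + 1/(-11/2 - 2) = (43 + (6 + 40/7)) + 1/(-15/2) = (43 + 82/7) - 2/15 = 383/7 - 2/15 = 5731/105 ≈ 54.581)
(K + D)*(-23) = (5731/105 + 156)*(-23) = (22111/105)*(-23) = -508553/105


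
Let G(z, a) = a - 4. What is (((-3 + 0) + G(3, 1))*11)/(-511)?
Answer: 66/511 ≈ 0.12916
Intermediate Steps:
G(z, a) = -4 + a
(((-3 + 0) + G(3, 1))*11)/(-511) = (((-3 + 0) + (-4 + 1))*11)/(-511) = ((-3 - 3)*11)*(-1/511) = -6*11*(-1/511) = -66*(-1/511) = 66/511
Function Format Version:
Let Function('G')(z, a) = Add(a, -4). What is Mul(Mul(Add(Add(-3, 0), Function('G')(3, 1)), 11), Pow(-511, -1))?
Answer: Rational(66, 511) ≈ 0.12916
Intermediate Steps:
Function('G')(z, a) = Add(-4, a)
Mul(Mul(Add(Add(-3, 0), Function('G')(3, 1)), 11), Pow(-511, -1)) = Mul(Mul(Add(Add(-3, 0), Add(-4, 1)), 11), Pow(-511, -1)) = Mul(Mul(Add(-3, -3), 11), Rational(-1, 511)) = Mul(Mul(-6, 11), Rational(-1, 511)) = Mul(-66, Rational(-1, 511)) = Rational(66, 511)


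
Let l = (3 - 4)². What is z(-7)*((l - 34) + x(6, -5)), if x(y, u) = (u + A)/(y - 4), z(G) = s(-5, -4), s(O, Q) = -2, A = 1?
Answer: 70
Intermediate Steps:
z(G) = -2
l = 1 (l = (-1)² = 1)
x(y, u) = (1 + u)/(-4 + y) (x(y, u) = (u + 1)/(y - 4) = (1 + u)/(-4 + y))
z(-7)*((l - 34) + x(6, -5)) = -2*((1 - 34) + (1 - 5)/(-4 + 6)) = -2*(-33 - 4/2) = -2*(-33 + (½)*(-4)) = -2*(-33 - 2) = -2*(-35) = 70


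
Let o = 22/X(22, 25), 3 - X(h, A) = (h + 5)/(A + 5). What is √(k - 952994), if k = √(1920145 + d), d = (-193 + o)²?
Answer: √(-420270354 + 21*√861475834)/21 ≈ 975.5*I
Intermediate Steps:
X(h, A) = 3 - (5 + h)/(5 + A) (X(h, A) = 3 - (h + 5)/(A + 5) = 3 - (5 + h)/(5 + A))
o = 220/21 (o = 22/(((10 - 1*22 + 3*25)/(5 + 25))) = 22/(((10 - 22 + 75)/30)) = 22/(((1/30)*63)) = 22/(21/10) = 22*(10/21) = 220/21 ≈ 10.476)
d = 14691889/441 (d = (-193 + 220/21)² = (-3833/21)² = 14691889/441 ≈ 33315.)
k = √861475834/21 (k = √(1920145 + 14691889/441) = √(861475834/441) = √861475834/21 ≈ 1397.7)
√(k - 952994) = √(√861475834/21 - 952994) = √(-952994 + √861475834/21)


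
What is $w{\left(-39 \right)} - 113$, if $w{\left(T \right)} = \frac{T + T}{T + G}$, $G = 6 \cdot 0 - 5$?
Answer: $- \frac{2447}{22} \approx -111.23$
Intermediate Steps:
$G = -5$ ($G = 0 - 5 = -5$)
$w{\left(T \right)} = \frac{2 T}{-5 + T}$ ($w{\left(T \right)} = \frac{T + T}{T - 5} = \frac{2 T}{-5 + T}$)
$w{\left(-39 \right)} - 113 = 2 \left(-39\right) \frac{1}{-5 - 39} - 113 = 2 \left(-39\right) \frac{1}{-44} - 113 = 2 \left(-39\right) \left(- \frac{1}{44}\right) - 113 = \frac{39}{22} - 113 = - \frac{2447}{22}$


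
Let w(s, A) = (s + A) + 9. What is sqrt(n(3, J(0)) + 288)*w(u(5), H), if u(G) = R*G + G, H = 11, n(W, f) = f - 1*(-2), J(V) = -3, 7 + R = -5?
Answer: -35*sqrt(287) ≈ -592.94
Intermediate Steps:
R = -12 (R = -7 - 5 = -12)
n(W, f) = 2 + f (n(W, f) = f + 2 = 2 + f)
u(G) = -11*G (u(G) = -12*G + G = -11*G)
w(s, A) = 9 + A + s (w(s, A) = (A + s) + 9 = 9 + A + s)
sqrt(n(3, J(0)) + 288)*w(u(5), H) = sqrt((2 - 3) + 288)*(9 + 11 - 11*5) = sqrt(-1 + 288)*(9 + 11 - 55) = sqrt(287)*(-35) = -35*sqrt(287)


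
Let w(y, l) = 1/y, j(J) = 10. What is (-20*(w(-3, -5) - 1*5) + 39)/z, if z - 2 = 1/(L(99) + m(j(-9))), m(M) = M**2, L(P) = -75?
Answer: 10925/153 ≈ 71.405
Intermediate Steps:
z = 51/25 (z = 2 + 1/(-75 + 10**2) = 2 + 1/(-75 + 100) = 2 + 1/25 = 51/25 ≈ 2.0400)
(-20*(w(-3, -5) - 1*5) + 39)/z = (-20*(1/(-3) - 1*5) + 39)/(51/25) = (-20*(-1/3 - 5) + 39)*(25/51) = (-20*(-16/3) + 39)*(25/51) = (320/3 + 39)*(25/51) = (437/3)*(25/51) = 10925/153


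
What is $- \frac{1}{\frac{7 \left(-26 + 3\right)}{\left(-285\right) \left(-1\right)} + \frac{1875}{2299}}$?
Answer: $- \frac{34485}{8644} \approx -3.9895$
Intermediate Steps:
$- \frac{1}{\frac{7 \left(-26 + 3\right)}{\left(-285\right) \left(-1\right)} + \frac{1875}{2299}} = - \frac{1}{\frac{7 \left(-23\right)}{285} + 1875 \cdot \frac{1}{2299}} = - \frac{1}{\left(-161\right) \frac{1}{285} + \frac{1875}{2299}} = - \frac{1}{- \frac{161}{285} + \frac{1875}{2299}} = - \frac{1}{\frac{8644}{34485}} = \left(-1\right) \frac{34485}{8644} = - \frac{34485}{8644}$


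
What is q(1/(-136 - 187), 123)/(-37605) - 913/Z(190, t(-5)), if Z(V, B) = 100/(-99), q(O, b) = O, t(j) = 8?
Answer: 219575602541/242928300 ≈ 903.87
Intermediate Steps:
Z(V, B) = -100/99 (Z(V, B) = 100*(-1/99) = -100/99)
q(1/(-136 - 187), 123)/(-37605) - 913/Z(190, t(-5)) = 1/(-136 - 187*(-37605)) - 913/(-100/99) = -1/37605/(-323) - 913*(-99/100) = -1/323*(-1/37605) + 90387/100 = 1/12146415 + 90387/100 = 219575602541/242928300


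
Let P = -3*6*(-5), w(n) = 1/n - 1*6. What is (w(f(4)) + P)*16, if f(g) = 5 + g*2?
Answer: 17488/13 ≈ 1345.2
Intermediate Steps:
f(g) = 5 + 2*g
w(n) = -6 + 1/n (w(n) = 1/n - 6 = -6 + 1/n)
P = 90 (P = -18*(-5) = 90)
(w(f(4)) + P)*16 = ((-6 + 1/(5 + 2*4)) + 90)*16 = ((-6 + 1/(5 + 8)) + 90)*16 = ((-6 + 1/13) + 90)*16 = (-77/13 + 90)*16 = (1093/13)*16 = 17488/13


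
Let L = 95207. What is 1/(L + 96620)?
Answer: 1/191827 ≈ 5.2130e-6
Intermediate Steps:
1/(L + 96620) = 1/(95207 + 96620) = 1/191827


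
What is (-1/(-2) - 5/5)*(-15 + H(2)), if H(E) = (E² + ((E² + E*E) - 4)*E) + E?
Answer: ½ ≈ 0.50000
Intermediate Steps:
H(E) = E + E² + E*(-4 + 2*E²) (H(E) = (E² + ((E² + E²) - 4)*E) + E = (E² + (2*E² - 4)*E) + E = (E² + (-4 + 2*E²)*E) + E = (E² + E*(-4 + 2*E²)) + E = E + E² + E*(-4 + 2*E²))
(-1/(-2) - 5/5)*(-15 + H(2)) = (-1/(-2) - 5/5)*(-15 + 2*(-3 + 2 + 2*2²)) = (-1*(-½) - 5*⅕)*(-15 + 2*(-3 + 2 + 2*4)) = (½ - 1)*(-15 + 2*(-3 + 2 + 8)) = -(-15 + 2*7)/2 = -(-15 + 14)/2 = -½*(-1) = ½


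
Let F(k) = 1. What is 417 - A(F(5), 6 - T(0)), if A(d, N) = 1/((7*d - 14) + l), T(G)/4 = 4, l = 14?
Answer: 2918/7 ≈ 416.86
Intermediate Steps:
T(G) = 16 (T(G) = 4*4 = 16)
A(d, N) = 1/(7*d) (A(d, N) = 1/((7*d - 14) + 14) = 1/((-14 + 7*d) + 14) = 1/(7*d))
417 - A(F(5), 6 - T(0)) = 417 - 1/(7*1) = 417 - 1/7 = 2918/7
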